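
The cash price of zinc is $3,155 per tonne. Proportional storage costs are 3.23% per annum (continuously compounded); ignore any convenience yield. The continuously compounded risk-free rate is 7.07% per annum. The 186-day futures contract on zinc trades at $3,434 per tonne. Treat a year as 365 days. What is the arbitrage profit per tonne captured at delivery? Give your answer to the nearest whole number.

Fair futures: F* = S·e^(carry·T), with carry = (r + u) = 0.0707 + 0.0323 = 0.1030
F* = 3155 · e^(0.1030 × 186/365) = 3155 · e^0.052488 = 3155 × 1.053890 = $3325.0230
Market $3434 > fair $3325.0230: forward overpriced → cash-and-carry (buy spot, short the forward).
At maturity, profit = |F_mkt − F*| = |3434 − 3325.0230| = $109 per tonne

$109 per tonne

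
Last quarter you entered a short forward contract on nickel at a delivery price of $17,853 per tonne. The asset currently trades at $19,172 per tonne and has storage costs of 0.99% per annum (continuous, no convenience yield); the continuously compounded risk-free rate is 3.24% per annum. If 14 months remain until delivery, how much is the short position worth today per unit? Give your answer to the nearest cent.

Current fair forward for the remaining 14 months: F = S·e^((r + u)·T), (r + u) = 0.0324 + 0.0099 = 0.0423
F = 19172 · e^(0.0423 × 14/12) = 19172 × 1.05058799 = 20141.8729
Value of long forward = (F − K)·e^(−rT) = (20141.8729 − 17853) · e^(−0.0324·14/12)
= 2288.8729 × 0.96290550 = 2203.97
Short position value = −(long value) = -$2203.97

-$2203.97 per tonne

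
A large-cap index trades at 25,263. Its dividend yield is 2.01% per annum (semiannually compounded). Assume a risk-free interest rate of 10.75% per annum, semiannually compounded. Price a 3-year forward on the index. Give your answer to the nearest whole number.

F = S · (1+r/2)^(2T) / (1+q/2)^(2T)
= 25263 × 1.369070 / 1.061835 = 25263 × 1.289343
F = 32,573

32,573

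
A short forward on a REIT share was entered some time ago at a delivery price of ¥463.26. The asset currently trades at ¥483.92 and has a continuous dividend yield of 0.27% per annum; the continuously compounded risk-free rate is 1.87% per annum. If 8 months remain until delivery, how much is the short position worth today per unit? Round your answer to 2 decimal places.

-¥25.53

Current fair forward for the remaining 8 months: F = S·e^((r − q)·T), (r − q) = 0.0187 − 0.0027 = 0.0160
F = 483.92 · e^(0.0160 × 8/12) = 483.92 × 1.010724 = 489.1096
Value of long forward = (F − K)·e^(−rT) = (489.1096 − 463.26) · e^(−0.0187·8/12)
= 25.8496 × 0.987611 = 25.53
Short position value = −(long value) = -¥25.53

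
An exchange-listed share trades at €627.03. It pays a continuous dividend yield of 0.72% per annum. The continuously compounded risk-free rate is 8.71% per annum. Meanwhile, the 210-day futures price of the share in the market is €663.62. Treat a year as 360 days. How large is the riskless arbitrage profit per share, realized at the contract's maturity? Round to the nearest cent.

Fair futures: F* = S·e^(carry·T), with carry = (r − q) = 0.0871 − 0.0072 = 0.0799
F* = 627.03 · e^(0.0799 × 210/360) = 627.03 · e^0.046608 = 627.03 × 1.047711 = €656.9462
Market €663.62 > fair €656.9462: forward overpriced → cash-and-carry (buy spot, short the forward).
At maturity, profit = |F_mkt − F*| = |663.62 − 656.9462| = €6.67 per share

€6.67 per share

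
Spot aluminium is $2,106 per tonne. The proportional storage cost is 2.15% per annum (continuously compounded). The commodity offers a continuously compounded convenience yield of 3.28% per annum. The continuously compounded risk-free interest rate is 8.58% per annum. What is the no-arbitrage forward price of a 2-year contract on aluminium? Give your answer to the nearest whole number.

Net carry = r + u − y = 0.0858 + 0.0215 − 0.0328 = 0.0745
F = S·e^((r+u−y)T) = 2106 · e^(0.0745 × 2) = 2106 · e^0.149000
= 2106 × 1.160673 = $2,444 per tonne

$2,444 per tonne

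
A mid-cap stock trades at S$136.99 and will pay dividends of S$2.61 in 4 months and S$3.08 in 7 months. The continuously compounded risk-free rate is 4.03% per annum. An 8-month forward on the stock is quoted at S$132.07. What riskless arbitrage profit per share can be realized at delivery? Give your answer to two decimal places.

S$2.91 per share

PV(dividends) I = 2.61·e^(−0.0403·4/12) + 3.08·e^(−0.0403·7/12) = 5.5836
Fair forward F* = (S − I)·e^(rT) = (136.99 − 5.5836)·e^0.026867 = 131.4064 × 1.027231 = 134.9847
Market S$132.07 < fair 134.9847: forward underpriced → reverse cash-and-carry (short the stock, invest proceeds at r, pay the dividends, go long the forward).
Profit at T = |F_mkt − F*| = |132.07 − 134.9847| = S$2.91 per share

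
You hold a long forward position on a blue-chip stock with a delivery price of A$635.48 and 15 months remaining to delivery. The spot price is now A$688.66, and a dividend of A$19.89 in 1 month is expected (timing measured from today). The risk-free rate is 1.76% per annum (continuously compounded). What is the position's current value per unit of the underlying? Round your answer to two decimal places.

A$47.15

PV(remaining dividends) I = 19.89·e^(−0.0176·1/12) = 19.8608
Current forward F = (S − I)·e^(rT) = (688.66 − 19.8608)·e^(0.0176·15/12) = 668.7992 × 1.022244 = 683.6760
Value (long) = (F − K)·e^(−rT) = (683.6760 − 635.48) × 0.978240 = 47.1473
Value = A$47.15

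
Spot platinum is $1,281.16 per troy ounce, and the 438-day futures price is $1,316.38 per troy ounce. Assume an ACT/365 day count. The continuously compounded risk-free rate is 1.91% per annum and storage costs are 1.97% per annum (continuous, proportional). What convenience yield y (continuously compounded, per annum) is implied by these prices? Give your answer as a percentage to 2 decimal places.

1.62%

F = S·e^((r+u−y)T) ⇒ (r+u−y) = ln(F/S)/T
ln(1316.38/1281.16) = 0.027120; /T ⇒ 0.022600
y = r + u − ln(F/S)/T = 0.0191 + 0.0197 − 0.022600 = 0.016200
y = 1.62%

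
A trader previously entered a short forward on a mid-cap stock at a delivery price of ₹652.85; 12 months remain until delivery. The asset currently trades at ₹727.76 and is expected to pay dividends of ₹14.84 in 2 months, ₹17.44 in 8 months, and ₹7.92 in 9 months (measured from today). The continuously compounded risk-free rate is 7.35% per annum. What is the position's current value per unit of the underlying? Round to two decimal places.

-₹82.41

PV(remaining dividends) I = 14.84·e^(−0.0735·2/12) + 17.44·e^(−0.0735·8/12) + 7.92·e^(−0.0735·9/12) = 38.7606
Current forward F = (S − I)·e^(rT) = (727.76 − 38.7606)·e^(0.0735·12/12) = 688.9994 × 1.076269 = 741.5487
Value (long) = (F − K)·e^(−rT) = (741.5487 − 652.85) × 0.929136 = 82.4132
Short position value = −(long value) = -₹82.41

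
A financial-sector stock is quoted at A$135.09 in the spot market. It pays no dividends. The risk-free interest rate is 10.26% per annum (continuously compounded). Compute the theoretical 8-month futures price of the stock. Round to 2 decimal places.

A$144.65

F = S·e^(rT) = 135.09 · e^(0.1026 × 8/12)
= 135.09 · e^0.068400 = 135.09 × 1.070794
F = A$144.65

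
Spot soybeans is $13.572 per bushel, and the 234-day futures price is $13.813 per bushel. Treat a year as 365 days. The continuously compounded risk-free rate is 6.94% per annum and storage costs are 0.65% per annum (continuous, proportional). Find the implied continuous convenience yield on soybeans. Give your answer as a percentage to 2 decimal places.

4.84%

F = S·e^((r+u−y)T) ⇒ (r+u−y) = ln(F/S)/T
ln(13.813/13.572) = 0.017601; /T ⇒ 0.027455
y = r + u − ln(F/S)/T = 0.0694 + 0.0065 − 0.027455 = 0.048445
y = 4.84%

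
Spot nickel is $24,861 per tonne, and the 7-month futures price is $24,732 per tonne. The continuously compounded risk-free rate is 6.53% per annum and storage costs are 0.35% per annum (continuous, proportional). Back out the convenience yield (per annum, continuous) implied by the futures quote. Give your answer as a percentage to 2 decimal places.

7.77%

F = S·e^((r+u−y)T) ⇒ (r+u−y) = ln(F/S)/T
ln(24732/24861) = -0.005202; /T ⇒ -0.008918
y = r + u − ln(F/S)/T = 0.0653 + 0.0035 + 0.008918 = 0.077718
y = 7.77%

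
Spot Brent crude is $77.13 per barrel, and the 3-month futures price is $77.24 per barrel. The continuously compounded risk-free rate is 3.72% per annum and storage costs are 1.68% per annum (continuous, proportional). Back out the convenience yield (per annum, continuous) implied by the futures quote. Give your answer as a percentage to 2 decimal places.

4.83%

F = S·e^((r+u−y)T) ⇒ (r+u−y) = ln(F/S)/T
ln(77.24/77.13) = 0.001425; /T ⇒ 0.005700
y = r + u − ln(F/S)/T = 0.0372 + 0.0168 − 0.005700 = 0.048300
y = 4.83%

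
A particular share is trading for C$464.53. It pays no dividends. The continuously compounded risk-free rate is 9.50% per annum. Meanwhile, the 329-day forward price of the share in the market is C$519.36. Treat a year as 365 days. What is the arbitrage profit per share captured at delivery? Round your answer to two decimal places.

C$13.30 per share

Fair forward: F* = S·e^(carry·T), with carry = r = 0.0950
F* = 464.53 · e^(0.0950 × 329/365) = 464.53 · e^0.085630 = 464.53 × 1.089403 = C$506.0604
Market C$519.36 > fair C$506.0604: forward overpriced → cash-and-carry (buy spot, short the forward).
At maturity, profit = |F_mkt − F*| = |519.36 − 506.0604| = C$13.30 per share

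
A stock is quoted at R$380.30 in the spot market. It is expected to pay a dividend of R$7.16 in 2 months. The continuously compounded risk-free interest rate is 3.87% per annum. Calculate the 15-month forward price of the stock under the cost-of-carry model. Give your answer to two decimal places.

R$391.68

PV(dividends) I = 7.16·e^(−0.0387·2/12)
I = 7.1140
F = (S − I)·e^(rT) = (380.30 − 7.1140) · e^(0.0387·15/12)
= 373.1860 · e^0.048375 = 373.1860 × 1.049564 = R$391.68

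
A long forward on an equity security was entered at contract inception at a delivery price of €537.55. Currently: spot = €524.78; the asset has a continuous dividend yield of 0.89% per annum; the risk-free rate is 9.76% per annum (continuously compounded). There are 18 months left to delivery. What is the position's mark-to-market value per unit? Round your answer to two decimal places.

€53.48

Current fair forward for the remaining 18 months: F = S·e^((r − q)·T), (r − q) = 0.0976 − 0.0089 = 0.0887
F = 524.78 · e^(0.0887 × 18/12) = 524.78 × 1.142307 = 599.4599
Value of long forward = (F − K)·e^(−rT) = (599.4599 − 537.55) · e^(−0.0976·18/12)
= 61.9099 × 0.863812 = 53.48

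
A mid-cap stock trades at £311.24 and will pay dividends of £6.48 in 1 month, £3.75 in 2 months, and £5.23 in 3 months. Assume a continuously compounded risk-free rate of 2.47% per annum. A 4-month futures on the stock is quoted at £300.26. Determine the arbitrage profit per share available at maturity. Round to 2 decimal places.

£1.97 per share

PV(dividends) I = 6.48·e^(−0.0247·1/12) + 3.75·e^(−0.0247·2/12) + 5.23·e^(−0.0247·3/12) = 15.3991
Fair futures F* = (S − I)·e^(rT) = (311.24 − 15.3991)·e^0.008233 = 295.8409 × 1.008267 = 298.2866
Market £300.26 > fair 298.2866: forward overpriced → cash-and-carry (borrow at r, buy the stock and collect the dividends, short the forward).
Profit at T = |F_mkt − F*| = |300.26 − 298.2866| = £1.97 per share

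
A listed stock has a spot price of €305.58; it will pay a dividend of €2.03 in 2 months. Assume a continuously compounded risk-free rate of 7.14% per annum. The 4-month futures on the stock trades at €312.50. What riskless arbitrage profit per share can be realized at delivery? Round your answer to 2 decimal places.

PV(dividends) I = 2.03·e^(−0.0714·2/12) = 2.0060
Fair futures F* = (S − I)·e^(rT) = (305.58 − 2.0060)·e^0.023800 = 303.5740 × 1.024085 = 310.8856
Market €312.50 > fair 310.8856: forward overpriced → cash-and-carry (borrow at r, buy the stock and collect the dividends, short the forward).
Profit at T = |F_mkt − F*| = |312.50 − 310.8856| = €1.61 per share

€1.61 per share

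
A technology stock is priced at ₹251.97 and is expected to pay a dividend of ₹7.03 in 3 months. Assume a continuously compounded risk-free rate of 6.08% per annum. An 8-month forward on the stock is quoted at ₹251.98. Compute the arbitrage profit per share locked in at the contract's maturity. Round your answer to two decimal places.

₹3.20 per share

PV(dividends) I = 7.03·e^(−0.0608·3/12) = 6.9240
Fair forward F* = (S − I)·e^(rT) = (251.97 − 6.9240)·e^0.040533 = 245.0460 × 1.041366 = 255.1826
Market ₹251.98 < fair 255.1826: forward underpriced → reverse cash-and-carry (short the stock, invest proceeds at r, pay the dividends, go long the forward).
Profit at T = |F_mkt − F*| = |251.98 − 255.1826| = ₹3.20 per share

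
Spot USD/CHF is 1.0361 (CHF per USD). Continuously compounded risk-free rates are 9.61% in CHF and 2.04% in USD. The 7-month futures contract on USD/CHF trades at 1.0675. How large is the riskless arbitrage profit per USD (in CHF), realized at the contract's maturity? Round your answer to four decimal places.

0.0154 per USD (in CHF)

Fair futures: F* = S·e^(carry·T), with carry = (r_CHF − r_USD) = 0.0961 − 0.0204 = 0.0757
F* = 1.0361 · e^(0.0757 × 7/12) = 1.0361 · e^0.044158 = 1.0361 × 1.045147 = 1.0829
Market 1.0675 < fair 1.0829: forward underpriced → reverse cash-and-carry (short spot, go long the forward).
At maturity, profit = |F_mkt − F*| = |1.0675 − 1.0829| = 0.0154 per USD (in CHF)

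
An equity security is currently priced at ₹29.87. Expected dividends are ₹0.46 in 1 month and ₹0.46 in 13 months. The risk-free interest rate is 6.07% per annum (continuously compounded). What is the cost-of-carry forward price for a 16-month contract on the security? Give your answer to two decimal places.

₹31.42

PV(dividends) I = 0.46·e^(−0.0607·1/12) + 0.46·e^(−0.0607·13/12)
I = 0.4577 + 0.4307 = 0.8884
F = (S − I)·e^(rT) = (29.87 − 0.8884) · e^(0.0607·16/12)
= 28.9816 · e^0.080933 = 28.9816 × 1.084298 = ₹31.42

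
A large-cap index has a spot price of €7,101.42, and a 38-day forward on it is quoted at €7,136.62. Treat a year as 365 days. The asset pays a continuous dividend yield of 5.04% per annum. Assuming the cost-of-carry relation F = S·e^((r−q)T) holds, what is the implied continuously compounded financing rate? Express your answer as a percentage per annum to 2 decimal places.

9.79%

From F = S·e^((r−q)T): (r − q) = ln(F/S)/T
ln(7136.62/7101.42) = ln(1.004957) = 0.004945
(r − q) = 0.004945 / (38/365) = 0.047498
r = ln(F/S)/T + q = 0.047498 + 0.0504 = 0.097898
r = 9.79%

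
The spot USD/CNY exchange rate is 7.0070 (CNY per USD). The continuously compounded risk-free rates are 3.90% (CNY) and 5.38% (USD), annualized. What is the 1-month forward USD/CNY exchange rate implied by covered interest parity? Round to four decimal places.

6.9984

F = S·e^((r_CNY − r_USD)T) = 7.0070 · e^((0.0390 − 0.0538) × 1/12)
= 7.0070 · e^-0.001233 = 7.0070 × 0.998768
F = 6.9984 CNY per USD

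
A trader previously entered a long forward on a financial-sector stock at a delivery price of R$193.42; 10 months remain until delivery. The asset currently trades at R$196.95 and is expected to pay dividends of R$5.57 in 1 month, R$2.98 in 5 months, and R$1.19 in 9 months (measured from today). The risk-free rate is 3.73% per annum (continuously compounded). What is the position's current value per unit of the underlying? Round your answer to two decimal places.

-R$0.19

PV(remaining dividends) I = 5.57·e^(−0.0373·1/12) + 2.98·e^(−0.0373·5/12) + 1.19·e^(−0.0373·9/12) = 9.6439
Current forward F = (S − I)·e^(rT) = (196.95 − 9.6439)·e^(0.0373·10/12) = 187.3061 × 1.031571 = 193.2195
Value (long) = (F − K)·e^(−rT) = (193.2195 − 193.42) × 0.969395 = -0.1944
Value = -R$0.19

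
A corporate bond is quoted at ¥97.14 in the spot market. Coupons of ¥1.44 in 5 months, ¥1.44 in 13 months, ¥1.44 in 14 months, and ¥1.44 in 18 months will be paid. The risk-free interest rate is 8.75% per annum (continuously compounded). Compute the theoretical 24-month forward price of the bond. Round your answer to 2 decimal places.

PV(coupons) I = 1.44·e^(−0.0875·5/12) + 1.44·e^(−0.0875·13/12) + 1.44·e^(−0.0875·14/12) + 1.44·e^(−0.0875·18/12)
I = 1.3884 + 1.3098 + 1.3003 + 1.2629 = 5.2614
F = (S − I)·e^(rT) = (97.14 − 5.2614) · e^(0.0875·24/12)
= 91.8786 · e^0.175000 = 91.8786 × 1.191246 = ¥109.45

¥109.45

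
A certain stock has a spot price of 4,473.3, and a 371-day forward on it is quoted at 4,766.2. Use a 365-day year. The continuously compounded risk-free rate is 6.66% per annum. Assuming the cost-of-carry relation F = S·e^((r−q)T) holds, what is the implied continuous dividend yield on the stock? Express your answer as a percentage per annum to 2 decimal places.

From F = S·e^((r−q)T): (r − q) = ln(F/S)/T
ln(4766.2/4473.3) = ln(1.065477) = 0.063423
(r − q) = 0.063423 / (371/365) = 0.062397
q = r − ln(F/S)/T = 0.0666 − 0.062397 = 0.004203
q = 0.42%

0.42%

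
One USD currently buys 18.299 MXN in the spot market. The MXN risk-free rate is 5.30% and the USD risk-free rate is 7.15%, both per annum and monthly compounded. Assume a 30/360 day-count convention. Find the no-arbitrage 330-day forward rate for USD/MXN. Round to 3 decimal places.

By covered interest parity, F = S · (1+r_MXN/12)^(12T) / (1+r_USD/12)^(12T)
= 18.299 × 1.049671 / 1.067530 = 18.299 × 0.983271
F = 17.993 MXN per USD

17.993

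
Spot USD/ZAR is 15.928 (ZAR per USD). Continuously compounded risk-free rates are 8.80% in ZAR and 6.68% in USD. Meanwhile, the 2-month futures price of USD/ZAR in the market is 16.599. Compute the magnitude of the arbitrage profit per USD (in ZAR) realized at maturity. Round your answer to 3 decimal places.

Fair futures: F* = S·e^(carry·T), with carry = (r_ZAR − r_USD) = 0.0880 − 0.0668 = 0.0212
F* = 15.928 · e^(0.0212 × 2/12) = 15.928 · e^0.003533 = 15.928 × 1.003539 = 15.9844
Market 16.599 > fair 15.9844: forward overpriced → cash-and-carry (buy spot, short the forward).
At maturity, profit = |F_mkt − F*| = |16.599 − 15.9844| = 0.615 per USD (in ZAR)

0.615 per USD (in ZAR)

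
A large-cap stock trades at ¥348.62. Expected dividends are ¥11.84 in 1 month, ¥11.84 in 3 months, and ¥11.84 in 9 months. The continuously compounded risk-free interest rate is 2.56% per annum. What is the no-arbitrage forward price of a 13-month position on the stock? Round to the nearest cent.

PV(dividends) I = 11.84·e^(−0.0256·1/12) + 11.84·e^(−0.0256·3/12) + 11.84·e^(−0.0256·9/12)
I = 11.8148 + 11.7645 + 11.6148 = 35.1941
F = (S − I)·e^(rT) = (348.62 − 35.1941) · e^(0.0256·13/12)
= 313.4259 · e^0.027733 = 313.4259 × 1.028121 = ¥322.24

¥322.24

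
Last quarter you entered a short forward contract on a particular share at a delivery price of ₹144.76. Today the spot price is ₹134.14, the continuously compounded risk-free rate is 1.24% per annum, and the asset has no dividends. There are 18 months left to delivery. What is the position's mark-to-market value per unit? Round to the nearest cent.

Current fair forward for the remaining 18 months: F = S·e^(r·T), r = 0.0124
F = 134.14 · e^(0.0124 × 18/12) = 134.14 × 1.018774 = 136.6583
Value of long forward = (F − K)·e^(−rT) = (136.6583 − 144.76) · e^(−0.0124·18/12)
= -8.1017 × 0.981572 = -7.95
Short position value = −(long value) = ₹7.95

₹7.95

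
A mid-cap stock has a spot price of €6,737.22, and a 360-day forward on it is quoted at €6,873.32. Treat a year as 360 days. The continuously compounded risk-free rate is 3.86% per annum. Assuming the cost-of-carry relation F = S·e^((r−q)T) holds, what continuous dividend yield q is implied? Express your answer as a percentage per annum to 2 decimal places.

From F = S·e^((r−q)T): (r − q) = ln(F/S)/T
ln(6873.32/6737.22) = ln(1.020201) = 0.020000
(r − q) = 0.020000 / (360/360) = 0.020000
q = r − ln(F/S)/T = 0.0386 − 0.020000 = 0.018600
q = 1.86%

1.86%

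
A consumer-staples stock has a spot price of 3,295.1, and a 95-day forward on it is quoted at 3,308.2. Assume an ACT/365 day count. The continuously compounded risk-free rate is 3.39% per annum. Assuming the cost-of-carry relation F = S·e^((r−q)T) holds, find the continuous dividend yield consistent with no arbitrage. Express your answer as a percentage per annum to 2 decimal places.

1.87%

From F = S·e^((r−q)T): (r − q) = ln(F/S)/T
ln(3308.2/3295.1) = ln(1.003976) = 0.003968
(r − q) = 0.003968 / (95/365) = 0.015245
q = r − ln(F/S)/T = 0.0339 − 0.015245 = 0.018655
q = 1.87%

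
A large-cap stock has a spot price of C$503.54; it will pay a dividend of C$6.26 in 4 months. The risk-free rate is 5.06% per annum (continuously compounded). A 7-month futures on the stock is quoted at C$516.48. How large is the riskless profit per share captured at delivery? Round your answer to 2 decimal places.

PV(dividends) I = 6.26·e^(−0.0506·4/12) = 6.1553
Fair futures F* = (S − I)·e^(rT) = (503.54 − 6.1553)·e^0.029517 = 497.3847 × 1.029957 = 512.2849
Market C$516.48 > fair 512.2849: forward overpriced → cash-and-carry (borrow at r, buy the stock and collect the dividends, short the forward).
Profit at T = |F_mkt − F*| = |516.48 − 512.2849| = C$4.20 per share

C$4.20 per share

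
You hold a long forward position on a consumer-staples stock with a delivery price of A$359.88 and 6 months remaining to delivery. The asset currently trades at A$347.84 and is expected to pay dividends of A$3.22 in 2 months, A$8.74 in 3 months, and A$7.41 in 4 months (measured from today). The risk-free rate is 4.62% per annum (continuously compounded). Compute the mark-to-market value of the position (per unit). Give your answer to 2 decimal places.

-A$22.95

PV(remaining dividends) I = 3.22·e^(−0.0462·2/12) + 8.74·e^(−0.0462·3/12) + 7.41·e^(−0.0462·4/12) = 19.1317
Current forward F = (S − I)·e^(rT) = (347.84 − 19.1317)·e^(0.0462·6/12) = 328.7083 × 1.023369 = 336.3899
Value (long) = (F − K)·e^(−rT) = (336.3899 − 359.88) × 0.977165 = -22.9537
Value = -A$22.95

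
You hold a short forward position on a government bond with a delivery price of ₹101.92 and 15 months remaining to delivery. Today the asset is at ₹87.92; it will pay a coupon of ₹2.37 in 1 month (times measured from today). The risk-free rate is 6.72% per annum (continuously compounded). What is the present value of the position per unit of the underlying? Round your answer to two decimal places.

₹8.15

PV(remaining coupons) I = 2.37·e^(−0.0672·1/12) = 2.3568
Current forward F = (S − I)·e^(rT) = (87.92 − 2.3568)·e^(0.0672·15/12) = 85.5632 × 1.087629 = 93.0610
Value (long) = (F − K)·e^(−rT) = (93.0610 − 101.92) × 0.919431 = -8.1452
Short position value = −(long value) = ₹8.15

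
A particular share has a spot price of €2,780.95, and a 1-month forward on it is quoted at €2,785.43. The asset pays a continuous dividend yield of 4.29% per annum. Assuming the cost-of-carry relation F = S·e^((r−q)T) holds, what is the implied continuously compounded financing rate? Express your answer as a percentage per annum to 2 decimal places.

From F = S·e^((r−q)T): (r − q) = ln(F/S)/T
ln(2785.43/2780.95) = ln(1.001611) = 0.001610
(r − q) = 0.001610 / (1/12) = 0.019320
r = ln(F/S)/T + q = 0.019320 + 0.0429 = 0.062220
r = 6.22%

6.22%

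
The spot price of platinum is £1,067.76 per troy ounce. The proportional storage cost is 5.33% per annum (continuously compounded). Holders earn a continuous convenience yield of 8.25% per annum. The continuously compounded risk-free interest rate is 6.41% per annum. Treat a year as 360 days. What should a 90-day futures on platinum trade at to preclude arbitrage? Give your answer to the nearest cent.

Net carry = r + u − y = 0.0641 + 0.0533 − 0.0825 = 0.0349
F = S·e^((r+u−y)T) = 1067.76 · e^(0.0349 × 90/360) = 1067.76 · e^0.00872500
= 1067.76 × 1.00876317 = £1,077.12 per troy ounce

£1,077.12 per troy ounce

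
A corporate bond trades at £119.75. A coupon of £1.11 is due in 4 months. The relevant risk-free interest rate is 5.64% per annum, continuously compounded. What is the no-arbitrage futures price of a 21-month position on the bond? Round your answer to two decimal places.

PV(coupons) I = 1.11·e^(−0.0564·4/12)
I = 1.0893
F = (S − I)·e^(rT) = (119.75 − 1.0893) · e^(0.0564·21/12)
= 118.6607 · e^0.098700 = 118.6607 × 1.103735 = £130.97

£130.97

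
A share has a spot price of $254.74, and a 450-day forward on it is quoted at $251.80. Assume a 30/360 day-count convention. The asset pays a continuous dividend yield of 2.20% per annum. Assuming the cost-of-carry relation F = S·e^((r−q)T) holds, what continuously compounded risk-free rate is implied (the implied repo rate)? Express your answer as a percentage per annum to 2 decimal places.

1.27%

From F = S·e^((r−q)T): (r − q) = ln(F/S)/T
ln(251.80/254.74) = ln(0.988459) = -0.011608
(r − q) = -0.011608 / (450/360) = -0.009286
r = ln(F/S)/T + q = -0.009286 + 0.0220 = 0.012714
r = 1.27%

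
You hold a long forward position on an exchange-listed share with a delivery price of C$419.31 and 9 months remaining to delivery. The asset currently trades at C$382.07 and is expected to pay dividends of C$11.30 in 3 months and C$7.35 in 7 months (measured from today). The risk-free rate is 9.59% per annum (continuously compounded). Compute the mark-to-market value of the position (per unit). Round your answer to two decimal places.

-C$26.12

PV(remaining dividends) I = 11.30·e^(−0.0959·3/12) + 7.35·e^(−0.0959·7/12) = 17.9824
Current forward F = (S − I)·e^(rT) = (382.07 − 17.9824)·e^(0.0959·9/12) = 364.0876 × 1.074575 = 391.2394
Value (long) = (F − K)·e^(−rT) = (391.2394 − 419.31) × 0.930601 = -26.1225
Value = -C$26.12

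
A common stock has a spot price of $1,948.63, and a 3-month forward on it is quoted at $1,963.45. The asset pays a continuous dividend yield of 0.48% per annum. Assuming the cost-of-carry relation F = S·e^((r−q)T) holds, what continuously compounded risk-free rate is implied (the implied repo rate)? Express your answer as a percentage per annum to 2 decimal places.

From F = S·e^((r−q)T): (r − q) = ln(F/S)/T
ln(1963.45/1948.63) = ln(1.007605) = 0.007576
(r − q) = 0.007576 / (3/12) = 0.030304
r = ln(F/S)/T + q = 0.030304 + 0.0048 = 0.035104
r = 3.51%

3.51%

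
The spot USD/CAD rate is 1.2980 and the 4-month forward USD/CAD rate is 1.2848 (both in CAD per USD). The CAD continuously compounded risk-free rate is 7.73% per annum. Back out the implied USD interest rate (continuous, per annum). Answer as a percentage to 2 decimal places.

F = S·e^((r_CAD − r_USD)T) ⇒ r_USD = r_CAD − ln(F/S)/T
ln(1.2848/1.2980) = -0.010222; /(4/12) = -0.030666
r_USD = 0.0773 + 0.030666 = 0.107966
r_USD = 10.80%

10.80%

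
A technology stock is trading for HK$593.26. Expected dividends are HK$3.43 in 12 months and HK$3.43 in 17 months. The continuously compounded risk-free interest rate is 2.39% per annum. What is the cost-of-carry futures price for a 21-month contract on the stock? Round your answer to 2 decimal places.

PV(dividends) I = 3.43·e^(−0.0239·12/12) + 3.43·e^(−0.0239·17/12)
I = 3.3490 + 3.3158 = 6.6648
F = (S − I)·e^(rT) = (593.26 − 6.6648) · e^(0.0239·21/12)
= 586.5952 · e^0.041825 = 586.5952 × 1.042712 = HK$611.65

HK$611.65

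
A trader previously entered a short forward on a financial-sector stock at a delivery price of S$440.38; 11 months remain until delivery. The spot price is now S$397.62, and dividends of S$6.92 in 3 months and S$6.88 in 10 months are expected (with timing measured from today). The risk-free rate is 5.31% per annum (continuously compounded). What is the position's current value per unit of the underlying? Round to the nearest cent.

PV(remaining dividends) I = 6.92·e^(−0.0531·3/12) + 6.88·e^(−0.0531·10/12) = 13.4109
Current forward F = (S − I)·e^(rT) = (397.62 − 13.4109)·e^(0.0531·11/12) = 384.2091 × 1.049879 = 403.3731
Value (long) = (F − K)·e^(−rT) = (403.3731 − 440.38) × 0.952491 = -35.2487
Short position value = −(long value) = S$35.25

S$35.25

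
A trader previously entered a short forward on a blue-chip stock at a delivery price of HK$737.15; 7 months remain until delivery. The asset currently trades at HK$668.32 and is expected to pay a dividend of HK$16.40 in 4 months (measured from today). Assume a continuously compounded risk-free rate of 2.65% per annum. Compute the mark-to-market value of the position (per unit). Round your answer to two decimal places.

HK$73.78

PV(remaining dividends) I = 16.40·e^(−0.0265·4/12) = 16.2558
Current forward F = (S − I)·e^(rT) = (668.32 − 16.2558)·e^(0.0265·7/12) = 652.0642 × 1.015578 = 662.2221
Value (long) = (F − K)·e^(−rT) = (662.2221 − 737.15) × 0.984661 = -73.7786
Short position value = −(long value) = HK$73.78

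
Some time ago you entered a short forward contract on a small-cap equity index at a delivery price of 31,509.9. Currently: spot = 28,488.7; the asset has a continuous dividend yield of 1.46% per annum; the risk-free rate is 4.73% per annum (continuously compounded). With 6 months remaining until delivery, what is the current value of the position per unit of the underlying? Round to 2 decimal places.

Current fair forward for the remaining 6 months: F = S·e^((r − q)·T), (r − q) = 0.0473 − 0.0146 = 0.0327
F = 28488.7 · e^(0.0327 × 6/12) = 28488.7 × 1.01648439 = 28958.3188
Value of long forward = (F − K)·e^(−rT) = (28958.3188 − 31509.9) · e^(−0.0473·6/12)
= -2551.5812 × 0.97662747 = -2491.94
Short position value = −(long value) = 2491.94

2491.94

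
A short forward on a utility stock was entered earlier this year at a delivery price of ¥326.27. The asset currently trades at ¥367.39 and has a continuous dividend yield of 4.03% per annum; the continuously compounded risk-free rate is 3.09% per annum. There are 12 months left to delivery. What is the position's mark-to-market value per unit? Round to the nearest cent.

Current fair forward for the remaining 12 months: F = S·e^((r − q)·T), (r − q) = 0.0309 − 0.0403 = -0.0094
F = 367.39 · e^(-0.0094 × 12/12) = 367.39 × 0.990644 = 363.9527
Value of long forward = (F − K)·e^(−rT) = (363.9527 − 326.27) · e^(−0.0309·12/12)
= 37.6827 × 0.969573 = 36.54
Short position value = −(long value) = -¥36.54

-¥36.54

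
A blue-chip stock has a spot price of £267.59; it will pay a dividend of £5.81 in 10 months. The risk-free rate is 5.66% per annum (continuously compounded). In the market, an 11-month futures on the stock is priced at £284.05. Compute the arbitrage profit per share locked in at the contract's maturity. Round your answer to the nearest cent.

PV(dividends) I = 5.81·e^(−0.0566·10/12) = 5.5423
Fair futures F* = (S − I)·e^(rT) = (267.59 − 5.5423)·e^0.051883 = 262.0477 × 1.053253 = 276.0025
Market £284.05 > fair 276.0025: forward overpriced → cash-and-carry (borrow at r, buy the stock and collect the dividends, short the forward).
Profit at T = |F_mkt − F*| = |284.05 − 276.0025| = £8.05 per share

£8.05 per share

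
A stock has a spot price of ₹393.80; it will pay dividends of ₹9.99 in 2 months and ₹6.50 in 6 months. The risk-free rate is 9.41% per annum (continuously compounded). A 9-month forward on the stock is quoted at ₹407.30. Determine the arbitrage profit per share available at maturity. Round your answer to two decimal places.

PV(dividends) I = 9.99·e^(−0.0941·2/12) + 6.50·e^(−0.0941·6/12) = 16.0358
Fair forward F* = (S − I)·e^(rT) = (393.80 − 16.0358)·e^0.070575 = 377.7642 × 1.073125 = 405.3882
Market ₹407.30 > fair 405.3882: forward overpriced → cash-and-carry (borrow at r, buy the stock and collect the dividends, short the forward).
Profit at T = |F_mkt − F*| = |407.30 − 405.3882| = ₹1.91 per share

₹1.91 per share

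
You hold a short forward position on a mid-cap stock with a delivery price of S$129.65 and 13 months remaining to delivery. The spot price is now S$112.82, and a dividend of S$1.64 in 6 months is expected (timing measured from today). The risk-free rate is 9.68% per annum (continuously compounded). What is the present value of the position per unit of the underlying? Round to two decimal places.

S$5.49

PV(remaining dividends) I = 1.64·e^(−0.0968·6/12) = 1.5625
Current forward F = (S − I)·e^(rT) = (112.82 − 1.5625)·e^(0.0968·13/12) = 111.2575 × 1.110563 = 123.5585
Value (long) = (F − K)·e^(−rT) = (123.5585 − 129.65) × 0.900445 = -5.4851
Short position value = −(long value) = S$5.49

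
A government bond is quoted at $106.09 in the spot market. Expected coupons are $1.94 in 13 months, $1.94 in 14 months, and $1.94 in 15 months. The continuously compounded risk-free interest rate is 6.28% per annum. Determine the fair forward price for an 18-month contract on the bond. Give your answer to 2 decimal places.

$110.63

PV(coupons) I = 1.94·e^(−0.0628·13/12) + 1.94·e^(−0.0628·14/12) + 1.94·e^(−0.0628·15/12)
I = 1.8124 + 1.8029 + 1.7935 = 5.4088
F = (S − I)·e^(rT) = (106.09 − 5.4088) · e^(0.0628·18/12)
= 100.6812 · e^0.094200 = 100.6812 × 1.098779 = $110.63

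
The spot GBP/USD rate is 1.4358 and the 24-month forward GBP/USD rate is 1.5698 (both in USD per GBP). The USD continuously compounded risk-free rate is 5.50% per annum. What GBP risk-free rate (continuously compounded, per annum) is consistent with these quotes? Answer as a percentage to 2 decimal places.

1.04%

F = S·e^((r_USD − r_GBP)T) ⇒ r_GBP = r_USD − ln(F/S)/T
ln(1.5698/1.4358) = 0.089226; /(24/12) = 0.044613
r_GBP = 0.0550 − 0.044613 = 0.010387
r_GBP = 1.04%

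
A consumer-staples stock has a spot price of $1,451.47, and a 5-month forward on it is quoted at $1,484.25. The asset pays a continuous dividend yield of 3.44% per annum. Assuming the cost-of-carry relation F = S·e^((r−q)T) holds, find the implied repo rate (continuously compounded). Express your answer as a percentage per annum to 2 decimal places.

From F = S·e^((r−q)T): (r − q) = ln(F/S)/T
ln(1484.25/1451.47) = ln(1.022584) = 0.022333
(r − q) = 0.022333 / (5/12) = 0.053599
r = ln(F/S)/T + q = 0.053599 + 0.0344 = 0.087999
r = 8.80%

8.80%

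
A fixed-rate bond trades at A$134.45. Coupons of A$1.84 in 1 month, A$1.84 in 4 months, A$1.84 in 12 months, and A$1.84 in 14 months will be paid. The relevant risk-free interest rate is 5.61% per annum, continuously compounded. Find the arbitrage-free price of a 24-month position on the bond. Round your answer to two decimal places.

PV(coupons) I = 1.84·e^(−0.0561·1/12) + 1.84·e^(−0.0561·4/12) + 1.84·e^(−0.0561·12/12) + 1.84·e^(−0.0561·14/12)
I = 1.8314 + 1.8059 + 1.7396 + 1.7234 = 7.1003
F = (S − I)·e^(rT) = (134.45 − 7.1003) · e^(0.0561·24/12)
= 127.3497 · e^0.112200 = 127.3497 × 1.118737 = A$142.47

A$142.47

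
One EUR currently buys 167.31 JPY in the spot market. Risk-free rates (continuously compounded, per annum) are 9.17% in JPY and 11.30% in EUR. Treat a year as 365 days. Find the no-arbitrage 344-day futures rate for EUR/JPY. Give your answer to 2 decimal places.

163.98

F = S·e^((r_JPY − r_EUR)T) = 167.31 · e^((0.0917 − 0.1130) × 344/365)
= 167.31 · e^-0.020075 = 167.31 × 0.980125
F = 163.98 JPY per EUR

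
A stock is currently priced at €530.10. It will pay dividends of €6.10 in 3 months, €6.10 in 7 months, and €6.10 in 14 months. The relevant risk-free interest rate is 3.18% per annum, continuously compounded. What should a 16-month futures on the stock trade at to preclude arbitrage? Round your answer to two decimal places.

PV(dividends) I = 6.10·e^(−0.0318·3/12) + 6.10·e^(−0.0318·7/12) + 6.10·e^(−0.0318·14/12)
I = 6.0517 + 5.9879 + 5.8778 = 17.9174
F = (S − I)·e^(rT) = (530.10 − 17.9174) · e^(0.0318·16/12)
= 512.1826 · e^0.042400 = 512.1826 × 1.043312 = €534.37

€534.37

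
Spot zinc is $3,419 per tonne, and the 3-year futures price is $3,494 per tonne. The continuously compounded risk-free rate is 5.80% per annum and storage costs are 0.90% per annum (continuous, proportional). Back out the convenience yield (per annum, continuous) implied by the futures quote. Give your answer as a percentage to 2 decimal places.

5.98%

F = S·e^((r+u−y)T) ⇒ (r+u−y) = ln(F/S)/T
ln(3494/3419) = 0.021699; /T ⇒ 0.007233
y = r + u − ln(F/S)/T = 0.0580 + 0.0090 − 0.007233 = 0.059767
y = 5.98%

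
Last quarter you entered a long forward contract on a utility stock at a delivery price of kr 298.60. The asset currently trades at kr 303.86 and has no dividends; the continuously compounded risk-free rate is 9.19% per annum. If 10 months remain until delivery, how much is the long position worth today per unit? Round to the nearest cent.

kr 27.27

Current fair forward for the remaining 10 months: F = S·e^(r·T), r = 0.0919
F = 303.86 · e^(0.0919 × 10/12) = 303.86 × 1.079592 = 328.0448
Value of long forward = (F − K)·e^(−rT) = (328.0448 − 298.60) · e^(−0.0919·10/12)
= 29.4448 × 0.926276 = 27.27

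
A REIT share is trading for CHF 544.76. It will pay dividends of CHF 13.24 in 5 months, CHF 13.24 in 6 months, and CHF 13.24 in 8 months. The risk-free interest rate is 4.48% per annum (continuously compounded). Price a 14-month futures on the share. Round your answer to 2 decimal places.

CHF 533.12

PV(dividends) I = 13.24·e^(−0.0448·5/12) + 13.24·e^(−0.0448·6/12) + 13.24·e^(−0.0448·8/12)
I = 12.9951 + 12.9467 + 12.8504 = 38.7922
F = (S − I)·e^(rT) = (544.76 − 38.7922) · e^(0.0448·14/12)
= 505.9678 · e^0.052267 = 505.9678 × 1.053657 = CHF 533.12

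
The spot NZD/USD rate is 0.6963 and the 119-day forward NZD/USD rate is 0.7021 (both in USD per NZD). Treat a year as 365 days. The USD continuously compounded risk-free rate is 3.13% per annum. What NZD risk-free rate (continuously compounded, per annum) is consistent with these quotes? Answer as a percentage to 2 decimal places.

0.59%

F = S·e^((r_USD − r_NZD)T) ⇒ r_NZD = r_USD − ln(F/S)/T
ln(0.7021/0.6963) = 0.008295; /(119/365) = 0.025443
r_NZD = 0.0313 − 0.025443 = 0.005857
r_NZD = 0.59%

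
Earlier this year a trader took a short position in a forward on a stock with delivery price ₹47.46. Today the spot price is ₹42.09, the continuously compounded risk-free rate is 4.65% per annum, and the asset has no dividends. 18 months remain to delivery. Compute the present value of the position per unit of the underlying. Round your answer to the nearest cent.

Current fair forward for the remaining 18 months: F = S·e^(r·T), r = 0.0465
F = 42.09 · e^(0.0465 × 18/12) = 42.09 × 1.072240 = 45.1306
Value of long forward = (F − K)·e^(−rT) = (45.1306 − 47.46) · e^(−0.0465·18/12)
= -2.3294 × 0.932627 = -2.17
Short position value = −(long value) = ₹2.17

₹2.17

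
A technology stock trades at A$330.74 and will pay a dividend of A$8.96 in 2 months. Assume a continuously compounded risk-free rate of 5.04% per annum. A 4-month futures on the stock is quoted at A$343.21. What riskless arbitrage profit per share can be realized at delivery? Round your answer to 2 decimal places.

A$15.90 per share

PV(dividends) I = 8.96·e^(−0.0504·2/12) = 8.8851
Fair futures F* = (S − I)·e^(rT) = (330.74 − 8.8851)·e^0.016800 = 321.8549 × 1.016942 = 327.3078
Market A$343.21 > fair 327.3078: forward overpriced → cash-and-carry (borrow at r, buy the stock and collect the dividends, short the forward).
Profit at T = |F_mkt − F*| = |343.21 − 327.3078| = A$15.90 per share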